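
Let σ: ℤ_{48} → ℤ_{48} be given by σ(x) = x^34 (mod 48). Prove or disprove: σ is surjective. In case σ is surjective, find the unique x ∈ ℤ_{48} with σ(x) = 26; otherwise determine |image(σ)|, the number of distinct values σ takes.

6

σ(2): Repeated squaring mod 48: 2^1 ≡ 2, 2^2 ≡ 2² = 4, 2^4 ≡ 4² = 16, 2^8 ≡ 16² = 256 ≡ 16, 2^16 ≡ 16² = 256 ≡ 16, 2^32 ≡ 16² = 256 ≡ 16. Since 34 = 32 + 2, 2^34 ≡ 16·4: 16·4 = 64 ≡ 16. So 2^34 ≡ 16 (mod 48).
σ(4): Repeated squaring mod 48: 4^1 ≡ 4, 4^2 ≡ 4² = 16, 4^4 ≡ 16² = 256 ≡ 16, 4^8 ≡ 16² = 256 ≡ 16, 4^16 ≡ 16² = 256 ≡ 16, 4^32 ≡ 16² = 256 ≡ 16. Since 34 = 32 + 2, 4^34 ≡ 16·16: 16·16 = 256 ≡ 16. So 4^34 ≡ 16 (mod 48).
So σ(2) = σ(4) = 16 while 2 ≠ 4, thus σ is not injective.
A non-injective map from the 48-element set ℤ_{48} to itself takes at most 47 distinct values, so it cannot be surjective. So σ is not surjective.
Since σ is not surjective, we determine |image(σ)|. Computing x^34 mod 48 for each x (by repeated squaring, reducing mod 48 at every step), the values σ(0), σ(1), …, σ(47) are: 0, 1, 16, 9, 16, 25, 0, 1, 16, 33, 16, 25, 0, 25, 16, 33, 16, 1, 0, 25, 16, 9, 16, 1, 0, 1, 16, 9, 16, 25, 0, 1, 16, 33, 16, 25, 0, 25, 16, 33, 16, 1, 0, 25, 16, 9, 16, 1.
The distinct values are {0, 1, 9, 16, 25, 33}; there are 6 of them.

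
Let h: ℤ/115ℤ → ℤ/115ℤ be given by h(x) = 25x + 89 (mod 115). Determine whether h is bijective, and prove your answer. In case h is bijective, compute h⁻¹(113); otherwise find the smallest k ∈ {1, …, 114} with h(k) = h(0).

23

We have gcd(25, 115) = 5 > 1. Taking a = 0 and b = 23: h(0) = 89 and h(23) = 25·23 + 89 = 664 ≡ 89 (mod 115).
So h(0) = h(23) while 0 ≠ 23, so h is not injective, hence not bijective.
Since h is not bijective, we find the least positive k with h(k) = h(0): this means 25k ≡ 0 (mod 115), i.e. 115 ∣ 25k. Since gcd(25, 115) = 5, dividing through by 5 this holds exactly when 23 ∣ 5k, and as gcd(5, 23) = 1, exactly when 23 ∣ k.
The smallest positive such k is 23.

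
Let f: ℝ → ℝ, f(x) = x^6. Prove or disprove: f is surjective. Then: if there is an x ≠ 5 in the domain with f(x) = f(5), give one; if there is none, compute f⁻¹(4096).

-5

Since 6 is even, x^6 ≥ 0 for all x ∈ ℝ, so −1 ∈ ℝ has no preimage. Hence f is not surjective.
For the follow-up, such an x exists: taking x = −5 ∈ ℝ gives f(−5) = 15625 = f(5) with −5 ≠ 5.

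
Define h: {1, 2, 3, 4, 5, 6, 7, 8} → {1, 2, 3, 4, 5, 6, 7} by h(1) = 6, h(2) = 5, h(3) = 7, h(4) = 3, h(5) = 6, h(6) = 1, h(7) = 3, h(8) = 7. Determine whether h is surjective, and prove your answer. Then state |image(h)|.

No element maps to 2, so h is not surjective.
The image of h is {1, 3, 5, 6, 7}, which has 5 elements.

5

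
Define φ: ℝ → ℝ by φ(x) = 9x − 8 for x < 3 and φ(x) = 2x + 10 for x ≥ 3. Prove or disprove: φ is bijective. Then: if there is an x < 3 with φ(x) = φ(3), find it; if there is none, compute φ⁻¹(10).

Both pieces are strictly increasing (slopes 9 and 2), so each is injective on its own interval.
The left piece maps (−∞, 3) onto (−∞, 19); the right piece maps [3, ∞) onto [16, ∞).
These images overlap. In particular φ(3) = 16 (right piece), and solving 9x − 8 = 16 on the left piece gives x = 8/3 < 3.
So φ(8/3) = φ(3) with 8/3 ≠ 3, and φ is not injective, hence not bijective. This x = 8/3 is the requested value below 3.

8/3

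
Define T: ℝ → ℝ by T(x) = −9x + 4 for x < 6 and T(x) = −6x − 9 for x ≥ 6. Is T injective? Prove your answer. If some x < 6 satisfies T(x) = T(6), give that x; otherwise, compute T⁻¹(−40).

49/9

Both pieces are strictly decreasing (slopes −9 and −6), so each is injective on its own interval.
The left piece maps (−∞, 6) onto (−50, ∞); the right piece maps [6, ∞) onto (−∞, −45].
These images overlap. In particular T(6) = −45 (right piece), and solving −9x + 4 = −45 on the left piece gives x = 49/9 < 6.
So T(49/9) = T(6) with 49/9 ≠ 6, and T is not injective. This x = 49/9 is the requested value below 6.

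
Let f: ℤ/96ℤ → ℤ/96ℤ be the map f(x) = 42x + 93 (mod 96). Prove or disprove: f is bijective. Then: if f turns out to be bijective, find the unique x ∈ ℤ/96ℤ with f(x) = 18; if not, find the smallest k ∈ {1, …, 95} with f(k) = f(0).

16

We have gcd(42, 96) = 6 > 1. Taking s = 0 and t = 16: f(0) = 93 and f(16) = 42·16 + 93 = 765 ≡ 93 (mod 96).
So f(0) = f(16) while 0 ≠ 16, so f is not injective, hence not bijective.
Since f is not bijective, we find the least positive k with f(k) = f(0): this means 42k ≡ 0 (mod 96), i.e. 96 ∣ 42k. Since gcd(42, 96) = 6, dividing through by 6 this holds exactly when 16 ∣ 7k, and as gcd(7, 16) = 1, exactly when 16 ∣ k.
The smallest positive such k is 16.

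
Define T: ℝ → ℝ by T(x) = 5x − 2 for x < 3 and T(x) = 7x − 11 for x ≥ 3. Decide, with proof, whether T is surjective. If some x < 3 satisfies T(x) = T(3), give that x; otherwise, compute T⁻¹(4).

Both pieces are strictly increasing (slopes 5 and 7), so each is injective on its own interval.
The left piece maps (−∞, 3) onto (−∞, 13); the right piece maps [3, ∞) onto [10, ∞).
The union (−∞, 13) ∪ [10, ∞) covers ℝ, so T is surjective.
For the follow-up: the images overlap, so an x < 3 with T(x) = T(3) exists. T(3) = 10; solving 5x − 2 = 10 for x < 3 gives x = (10 + 2)/5 = 12/5.

12/5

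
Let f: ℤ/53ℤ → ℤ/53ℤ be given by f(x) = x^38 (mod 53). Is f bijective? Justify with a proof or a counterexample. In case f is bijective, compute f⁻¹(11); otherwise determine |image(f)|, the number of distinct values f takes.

f(26): Repeated squaring mod 53: 26^1 ≡ 26, 26^2 ≡ 26² = 676 ≡ 40, 26^4 ≡ 40² = 1600 ≡ 10, 26^8 ≡ 10² = 100 ≡ 47, 26^16 ≡ 47² = 2209 ≡ 36, 26^32 ≡ 36² = 1296 ≡ 24. Since 38 = 32 + 4 + 2, 26^38 ≡ 24·10·40: 24·10 = 240 ≡ 28, then 28·40 = 1120 ≡ 7. So 26^38 ≡ 7 (mod 53).
f(27): Repeated squaring mod 53: 27^1 ≡ 27, 27^2 ≡ 27² = 729 ≡ 40, 27^4 ≡ 40² = 1600 ≡ 10, 27^8 ≡ 10² = 100 ≡ 47, 27^16 ≡ 47² = 2209 ≡ 36, 27^32 ≡ 36² = 1296 ≡ 24. Since 38 = 32 + 4 + 2, 27^38 ≡ 24·10·40: 24·10 = 240 ≡ 28, then 28·40 = 1120 ≡ 7. So 27^38 ≡ 7 (mod 53).
So f(26) = f(27) = 7 while 26 ≠ 27, thus f is not injective, hence not bijective.
Since f is not bijective, we determine |image(f)|. Computing x^38 mod 53 for each x (by repeated squaring, reducing mod 53 at every step), the values f(0), f(1), …, f(52) are: 0, 1, 38, 43, 13, 6, 44, 15, 17, 47, 16, 24, 29, 49, 40, 46, 10, 28, 37, 4, 25, 9, 11, 52, 42, 36, 7, 7, 36, 42, 52, 11, 9, 25, 4, 37, 28, 10, 46, 40, 49, 29, 24, 16, 47, 17, 15, 44, 6, 13, 43, 38, 1.
The distinct values are {0, 1, 4, 6, 7, 9, 10, 11, 13, 15, 16, 17, 24, 25, 28, 29, 36, 37, 38, 40, 42, 43, 44, 46, 47, 49, 52}; there are 27 of them.

27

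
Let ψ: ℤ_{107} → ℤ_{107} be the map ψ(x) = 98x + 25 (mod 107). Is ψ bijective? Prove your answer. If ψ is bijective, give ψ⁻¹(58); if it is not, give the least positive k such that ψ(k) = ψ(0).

If ψ(s) = ψ(t), then 98s ≡ 98t (mod 107). Because gcd(98, 107) = 1, we may cancel 98 to get s ≡ t (mod 107).
We now compute 98⁻¹ mod 107 explicitly. Euclid's algorithm: 107 = 1·98 + 9, 98 = 10·9 + 8, 9 = 1·8 + 1; back-substituting gives 1 = 95·98 − 87·107, so 98⁻¹ ≡ 95 (mod 107).
Then y ↦ 95(y − 25) is a two-sided inverse to ψ, so every y ∈ ℤ_{107} has a preimage.
So ψ is bijective.
Since ψ is bijective, we find ψ⁻¹(58): we need 98x ≡ 58 − 25 ≡ 33 (mod 107). Using 98⁻¹ = 95: x ≡ 95·33 = 3135 = 29·107 + 32, so x = 32.
Check: ψ(32) = 98·32 + 25 = 3161 = 29·107 + 58 ≡ 58 (mod 107).

32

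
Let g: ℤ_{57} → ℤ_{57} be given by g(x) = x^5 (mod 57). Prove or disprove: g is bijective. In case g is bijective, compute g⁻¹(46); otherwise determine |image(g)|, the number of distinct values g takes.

31

Computing x^5 mod 57 for each x (by repeated squaring, reducing mod 57 at every step), the values g(0), g(1), …, g(56) are: 0, 1, 32, 15, 55, 47, 24, 49, 50, 54, 22, 26, 27, 52, 29, 21, 4, 44, 18, 19, 20, 51, 34, 17, 9, 43, 11, 12, 16, 41, 45, 46, 14, 48, 40, 23, 6, 37, 38, 39, 13, 53, 36, 28, 5, 30, 31, 35, 3, 7, 8, 33, 10, 2, 42, 25, 56.
Every element of ℤ_{57} appears exactly once in this list, so g is a bijection, and in particular bijective.
Since g is bijective, we read off the preimage of 46 from the same table: g(31) = 46, so g⁻¹(46) = 31.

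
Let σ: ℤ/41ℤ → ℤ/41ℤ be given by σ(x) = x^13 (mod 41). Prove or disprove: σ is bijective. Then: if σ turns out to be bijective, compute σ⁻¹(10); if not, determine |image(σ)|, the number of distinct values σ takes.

Since 41 is prime, the nonzero elements of ℤ/41ℤ form a cyclic group of order 40.
As gcd(13, 40) = 1, raising to the 13th power is a bijection on this group: if x_1^13 ≡ x_2^13 then (x_1x_2^{−1})^13 = 1, and the only element of order dividing gcd(13, 40) = 1 is 1, so x_1 = x_2.
With σ(0) = 0 this makes σ injective on all of ℤ/41ℤ, hence bijective (finite equal-size domain and codomain). In particular σ is bijective.
Since σ is bijective, we find the preimage of 10. The inverse of x ↦ x^13 on (ℤ/41ℤ)^× is x ↦ x^37, because 13·37 = 481 = 12·40 + 1 ≡ 1 (mod 40) and x^{40} = 1 for x ≠ 0 (Fermat). So σ⁻¹(10) = 10^37 mod 41.
Repeated squaring mod 41: 10^1 ≡ 10, 10^2 ≡ 10² = 100 ≡ 18, 10^4 ≡ 18² = 324 ≡ 37, 10^8 ≡ 37² = 1369 ≡ 16, 10^16 ≡ 16² = 256 ≡ 10, 10^32 ≡ 10² = 100 ≡ 18. Since 37 = 32 + 4 + 1, 10^37 ≡ 18·37·10: 18·37 = 666 ≡ 10, then 10·10 = 100 ≡ 18. So 10^37 ≡ 18 (mod 41).
Hence σ⁻¹(10) = 18.

18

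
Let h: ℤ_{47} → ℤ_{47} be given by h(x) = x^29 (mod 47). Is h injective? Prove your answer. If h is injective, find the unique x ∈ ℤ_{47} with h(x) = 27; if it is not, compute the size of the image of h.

12

Since 47 is prime, the nonzero elements of ℤ_{47} form a cyclic group of order 46.
As gcd(29, 46) = 1, raising to the 29th power is a bijection on this group: if a^29 ≡ b^29 then (ab^{−1})^29 = 1, and the only element of order dividing gcd(29, 46) = 1 is 1, so a = b.
With h(0) = 0 this makes h injective on all of ℤ_{47}, hence bijective (finite equal-size domain and codomain). In particular h is injective.
Since h is injective, we find the preimage of 27. The inverse of x ↦ x^29 on (ℤ_{47})^× is x ↦ x^27, because 29·27 = 783 = 17·46 + 1 ≡ 1 (mod 46) and x^{46} = 1 for x ≠ 0 (Fermat). So h⁻¹(27) = 27^27 mod 47.
Repeated squaring mod 47: 27^1 ≡ 27, 27^2 ≡ 27² = 729 ≡ 24, 27^4 ≡ 24² = 576 ≡ 12, 27^8 ≡ 12² = 144 ≡ 3, 27^16 ≡ 3² = 9. Since 27 = 16 + 8 + 2 + 1, 27^27 ≡ 9·3·24·27: 9·3 = 27, then 27·24 = 648 ≡ 37, then 37·27 = 999 ≡ 12. So 27^27 ≡ 12 (mod 47).
Hence h⁻¹(27) = 12.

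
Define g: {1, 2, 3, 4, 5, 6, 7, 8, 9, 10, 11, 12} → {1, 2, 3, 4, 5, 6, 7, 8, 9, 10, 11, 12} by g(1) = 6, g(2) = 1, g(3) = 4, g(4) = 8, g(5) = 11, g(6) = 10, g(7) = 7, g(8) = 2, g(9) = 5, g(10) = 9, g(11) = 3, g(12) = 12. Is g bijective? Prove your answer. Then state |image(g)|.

12

The values 6, 1, 4, 8, 11, 10, 7, 2, 5, 9, 3, 12 are a permutation of {1, 2, 3, 4, 5, 6, 7, 8, 9, 10, 11, 12}: each element appears exactly once.
So g is injective and surjective, hence bijective.
The image of g is {1, 2, 3, 4, 5, 6, 7, 8, 9, 10, 11, 12}, which has 12 elements.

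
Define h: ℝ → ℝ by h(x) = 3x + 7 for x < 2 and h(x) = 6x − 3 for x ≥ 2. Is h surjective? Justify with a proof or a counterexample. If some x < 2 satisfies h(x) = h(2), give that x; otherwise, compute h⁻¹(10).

Both pieces are strictly increasing (slopes 3 and 6), so each is injective on its own interval.
The left piece maps (−∞, 2) onto (−∞, 13); the right piece maps [2, ∞) onto [9, ∞).
The union (−∞, 13) ∪ [9, ∞) covers ℝ, so h is surjective.
For the follow-up: the images overlap, so an x < 2 with h(x) = h(2) exists. h(2) = 9; solving 3x + 7 = 9 for x < 2 gives x = (9 − 7)/3 = 2/3.

2/3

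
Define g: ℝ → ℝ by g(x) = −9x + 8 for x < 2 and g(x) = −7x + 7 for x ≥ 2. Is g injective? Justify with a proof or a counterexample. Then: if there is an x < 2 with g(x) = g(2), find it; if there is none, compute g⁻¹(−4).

5/3

Both pieces are strictly decreasing (slopes −9 and −7), so each is injective on its own interval.
The left piece maps (−∞, 2) onto (−10, ∞); the right piece maps [2, ∞) onto (−∞, −7].
These images overlap. In particular g(2) = −7 (right piece), and solving −9x + 8 = −7 on the left piece gives x = 5/3 < 2.
So g(5/3) = g(2) with 5/3 ≠ 2, and g is not injective. This x = 5/3 is the requested value below 2.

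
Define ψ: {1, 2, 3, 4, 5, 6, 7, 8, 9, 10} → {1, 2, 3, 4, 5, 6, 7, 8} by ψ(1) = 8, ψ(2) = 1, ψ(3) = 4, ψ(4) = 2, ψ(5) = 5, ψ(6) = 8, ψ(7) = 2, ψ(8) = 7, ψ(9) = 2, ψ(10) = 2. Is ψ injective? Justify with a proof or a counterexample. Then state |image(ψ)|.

6

ψ(1) = 8 = ψ(6) with 1 ≠ 6, so ψ is not injective.
The image of ψ is {1, 2, 4, 5, 7, 8}, which has 6 elements.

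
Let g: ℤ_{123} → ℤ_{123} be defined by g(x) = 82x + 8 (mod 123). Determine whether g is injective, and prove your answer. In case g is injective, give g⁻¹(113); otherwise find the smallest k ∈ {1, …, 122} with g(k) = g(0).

3

We have gcd(82, 123) = 41 > 1. Taking s = 0 and t = 3: g(0) = 8 and g(3) = 82·3 + 8 = 254 ≡ 8 (mod 123).
So g(0) = g(3) while 0 ≠ 3, hence g is not injective.
Since g is not injective, we find the least positive k with g(k) = g(0): this means 82k ≡ 0 (mod 123), i.e. 123 ∣ 82k. Since gcd(82, 123) = 41, dividing through by 41 this holds exactly when 3 ∣ 2k, and as gcd(2, 3) = 1, exactly when 3 ∣ k.
The smallest positive such k is 3.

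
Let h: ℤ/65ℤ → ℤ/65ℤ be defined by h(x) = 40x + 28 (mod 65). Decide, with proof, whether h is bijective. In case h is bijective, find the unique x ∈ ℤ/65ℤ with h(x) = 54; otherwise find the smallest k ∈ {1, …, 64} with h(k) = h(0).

13

We have gcd(40, 65) = 5 > 1. Taking x_1 = 0 and x_2 = 13: h(0) = 28 and h(13) = 40·13 + 28 = 548 ≡ 28 (mod 65).
So h(0) = h(13) while 0 ≠ 13, so h is not injective, hence not bijective.
Since h is not bijective, we find the least positive k with h(k) = h(0): this means 40k ≡ 0 (mod 65), i.e. 65 ∣ 40k. Since gcd(40, 65) = 5, dividing through by 5 this holds exactly when 13 ∣ 8k, and as gcd(8, 13) = 1, exactly when 13 ∣ k.
The smallest positive such k is 13.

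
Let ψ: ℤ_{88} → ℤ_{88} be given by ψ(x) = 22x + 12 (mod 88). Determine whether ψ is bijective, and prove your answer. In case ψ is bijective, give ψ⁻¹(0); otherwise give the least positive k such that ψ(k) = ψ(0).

We have gcd(22, 88) = 22 > 1. Taking u = 0 and v = 4: ψ(0) = 12 and ψ(4) = 22·4 + 12 = 100 ≡ 12 (mod 88).
So ψ(0) = ψ(4) while 0 ≠ 4, so ψ is not injective, hence not bijective.
Since ψ is not bijective, we find the least positive k with ψ(k) = ψ(0): this means 22k ≡ 0 (mod 88), i.e. 88 ∣ 22k. Since gcd(22, 88) = 22, dividing through by 22 this holds exactly when 4 ∣ k.
The smallest positive such k is 4.

4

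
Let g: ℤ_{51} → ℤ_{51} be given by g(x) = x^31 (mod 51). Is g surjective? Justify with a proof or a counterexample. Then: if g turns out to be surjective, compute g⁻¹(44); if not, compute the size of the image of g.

Computing x^31 mod 51 for each x (by repeated squaring, reducing mod 51 at every step), the values g(0), g(1), …, g(50) are: 0, 1, 26, 6, 13, 41, 3, 22, 32, 36, 46, 14, 27, 4, 11, 42, 16, 17, 18, 43, 23, 30, 7, 20, 39, 49, 2, 12, 31, 44, 21, 28, 8, 33, 34, 35, 9, 40, 47, 24, 37, 5, 15, 19, 29, 48, 10, 38, 45, 25, 50.
Every element of ℤ_{51} appears exactly once in this list, so g is a bijection, and in particular surjective.
Since g is surjective, we read off the preimage of 44 from the same table: g(29) = 44, so g⁻¹(44) = 29.

29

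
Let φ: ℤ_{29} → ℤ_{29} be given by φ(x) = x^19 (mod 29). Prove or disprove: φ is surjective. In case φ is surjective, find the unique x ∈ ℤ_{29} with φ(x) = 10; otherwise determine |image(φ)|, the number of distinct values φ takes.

14

Since 29 is prime, the nonzero elements of ℤ_{29} form a cyclic group of order 28.
As gcd(19, 28) = 1, raising to the 19th power is a bijection on this group: if s^19 ≡ t^19 then (st^{−1})^19 = 1, and the only element of order dividing gcd(19, 28) = 1 is 1, so s = t.
With φ(0) = 0 this makes φ injective on all of ℤ_{29}, hence bijective (finite equal-size domain and codomain). In particular φ is surjective.
Since φ is surjective, we find the preimage of 10. The inverse of x ↦ x^19 on (ℤ_{29})^× is x ↦ x^3, because 19·3 = 57 = 2·28 + 1 ≡ 1 (mod 28) and x^{28} = 1 for x ≠ 0 (Fermat). So φ⁻¹(10) = 10^3 mod 29.
Repeated squaring mod 29: 10^1 ≡ 10, 10^2 ≡ 10² = 100 ≡ 13. Since 3 = 2 + 1, 10^3 ≡ 13·10: 13·10 = 130 ≡ 14. So 10^3 ≡ 14 (mod 29).
Hence φ⁻¹(10) = 14.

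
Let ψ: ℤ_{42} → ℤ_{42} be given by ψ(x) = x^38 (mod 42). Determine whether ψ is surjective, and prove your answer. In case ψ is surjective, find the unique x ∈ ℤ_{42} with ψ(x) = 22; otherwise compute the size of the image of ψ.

ψ(4): Repeated squaring mod 42: 4^1 ≡ 4, 4^2 ≡ 4² = 16, 4^4 ≡ 16² = 256 ≡ 4, 4^8 ≡ 4² = 16, 4^16 ≡ 16² = 256 ≡ 4, 4^32 ≡ 4² = 16. Since 38 = 32 + 4 + 2, 4^38 ≡ 16·4·16: 16·4 = 64 ≡ 22, then 22·16 = 352 ≡ 16. So 4^38 ≡ 16 (mod 42).
ψ(10): Repeated squaring mod 42: 10^1 ≡ 10, 10^2 ≡ 10² = 100 ≡ 16, 10^4 ≡ 16² = 256 ≡ 4, 10^8 ≡ 4² = 16, 10^16 ≡ 16² = 256 ≡ 4, 10^32 ≡ 4² = 16. Since 38 = 32 + 4 + 2, 10^38 ≡ 16·4·16: 16·4 = 64 ≡ 22, then 22·16 = 352 ≡ 16. So 10^38 ≡ 16 (mod 42).
So ψ(4) = ψ(10) = 16 while 4 ≠ 10, thus ψ is not injective.
A non-injective map from the 42-element set ℤ_{42} to itself takes at most 41 distinct values, so it cannot be surjective. Thus ψ is not surjective.
Since ψ is not surjective, we determine |image(ψ)|. Computing x^38 mod 42 for each x (by repeated squaring, reducing mod 42 at every step), the values ψ(0), ψ(1), …, ψ(41) are: 0, 1, 4, 9, 16, 25, 36, 7, 22, 39, 16, 37, 18, 1, 28, 15, 4, 37, 30, 25, 22, 21, 22, 25, 30, 37, 4, 15, 28, 1, 18, 37, 16, 39, 22, 7, 36, 25, 16, 9, 4, 1.
The distinct values are {0, 1, 4, 7, 9, 15, 16, 18, 21, 22, 25, 28, 30, 36, 37, 39}; there are 16 of them.

16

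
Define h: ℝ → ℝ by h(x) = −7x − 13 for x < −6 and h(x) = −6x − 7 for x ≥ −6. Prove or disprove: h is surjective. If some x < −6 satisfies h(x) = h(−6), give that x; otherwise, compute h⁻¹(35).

-48/7

Both pieces are strictly decreasing (slopes −7 and −6), so each is injective on its own interval.
The left piece maps (−∞, −6) onto (29, ∞); the right piece maps [−6, ∞) onto (−∞, 29].
These images together cover ℝ, so h is surjective.
Because the two images are disjoint, no x < −6 has h(x) = h(−6), so we compute h⁻¹(35): 35 lies in (29, ∞), so solve −7x − 13 = 35: x = (35 + 13)/(−7) = −48/7.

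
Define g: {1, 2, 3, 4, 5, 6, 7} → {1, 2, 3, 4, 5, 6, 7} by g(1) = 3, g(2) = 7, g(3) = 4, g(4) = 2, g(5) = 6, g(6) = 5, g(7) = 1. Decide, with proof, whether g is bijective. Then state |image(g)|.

The values 3, 7, 4, 2, 6, 5, 1 are a permutation of {1, 2, 3, 4, 5, 6, 7}: each element appears exactly once.
So g is injective and surjective, hence bijective.
The image of g is {1, 2, 3, 4, 5, 6, 7}, which has 7 elements.

7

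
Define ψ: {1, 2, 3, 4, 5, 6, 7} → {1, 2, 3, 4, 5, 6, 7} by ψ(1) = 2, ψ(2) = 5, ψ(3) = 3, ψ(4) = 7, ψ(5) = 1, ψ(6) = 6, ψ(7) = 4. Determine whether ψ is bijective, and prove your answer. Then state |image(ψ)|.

The values 2, 5, 3, 7, 1, 6, 4 are a permutation of {1, 2, 3, 4, 5, 6, 7}: each element appears exactly once.
So ψ is injective and surjective, hence bijective.
The image of ψ is {1, 2, 3, 4, 5, 6, 7}, which has 7 elements.

7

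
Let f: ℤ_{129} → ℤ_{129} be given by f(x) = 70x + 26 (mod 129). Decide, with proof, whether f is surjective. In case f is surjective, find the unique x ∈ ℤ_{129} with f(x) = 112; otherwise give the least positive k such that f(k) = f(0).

86

Since gcd(70, 129) = 1, 70 is invertible modulo 129. Euclid's algorithm: 129 = 1·70 + 59, 70 = 1·59 + 11, 59 = 5·11 + 4, 11 = 2·4 + 3, 4 = 1·3 + 1; back-substituting gives 1 = 94·70 − 51·129, so 70⁻¹ ≡ 94 (mod 129).
Then y ↦ 94(y − 26) is a two-sided inverse to f, so every y ∈ ℤ_{129} has a preimage.
Hence f is surjective.
Since f is surjective, we find f⁻¹(112): we need 70x ≡ 112 − 26 ≡ 86 (mod 129). Using 70⁻¹ = 94: x ≡ 94·86 = 8084 = 62·129 + 86, so x = 86.
Check: f(86) = 70·86 + 26 = 6046 = 46·129 + 112 ≡ 112 (mod 129).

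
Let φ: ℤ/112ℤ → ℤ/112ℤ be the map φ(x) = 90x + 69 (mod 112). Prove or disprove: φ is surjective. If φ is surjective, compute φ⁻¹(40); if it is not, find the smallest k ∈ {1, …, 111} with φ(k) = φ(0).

Since gcd(90, 112) = 2, we have 90x ≡ 0 (mod 2) for all x, so φ(x) ≡ 1 (mod 2).
But 0 ≢ 1 (mod 2), so 0 ∈ ℤ/112ℤ has no preimage. Hence φ is not surjective.
Since φ is not surjective, we find the least positive k with φ(k) = φ(0): this means 90k ≡ 0 (mod 112), i.e. 112 ∣ 90k. Since gcd(90, 112) = 2, dividing through by 2 this holds exactly when 56 ∣ 45k, and as gcd(45, 56) = 1, exactly when 56 ∣ k.
The smallest positive such k is 56.

56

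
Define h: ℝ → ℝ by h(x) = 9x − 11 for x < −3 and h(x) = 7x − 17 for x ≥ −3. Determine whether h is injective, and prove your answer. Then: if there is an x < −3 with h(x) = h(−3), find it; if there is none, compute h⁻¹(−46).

-35/9

Both pieces are strictly increasing (slopes 9 and 7), so each is injective on its own interval.
The left piece maps (−∞, −3) onto (−∞, −38); the right piece maps [−3, ∞) onto [−38, ∞).
These images are disjoint, so no value is attained by both pieces. So h is injective.
Because the two images are disjoint, no x < −3 has h(x) = h(−3), so we compute h⁻¹(−46): −46 lies in (−∞, −38), so solve 9x − 11 = −46: x = (−46 + 11)/9 = −35/9.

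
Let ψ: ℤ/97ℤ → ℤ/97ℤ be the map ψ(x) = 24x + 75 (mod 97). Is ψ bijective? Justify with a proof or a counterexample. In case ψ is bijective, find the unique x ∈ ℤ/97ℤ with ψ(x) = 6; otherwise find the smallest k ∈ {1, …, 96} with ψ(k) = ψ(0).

Recall that ψ is injective when ψ(x_1) = ψ(x_2) forces x_1 = x_2.
Suppose ψ(x_1) = ψ(x_2) in ℤ/97ℤ. Then 24x_1 + 75 ≡ 24x_2 + 75 (mod 97), so 24(x_1 − x_2) ≡ 0 (mod 97).
Since gcd(24, 97) = 1, 24 is invertible modulo 97, thus x_1 − x_2 ≡ 0 (mod 97), i.e. x_1 = x_2.
We now compute 24⁻¹ mod 97 explicitly. Euclid's algorithm: 97 = 4·24 + 1; back-substituting gives 1 = 93·24 − 23·97, so 24⁻¹ ≡ 93 (mod 97).
Then y ↦ 93(y − 75) is a two-sided inverse to ψ, so every y ∈ ℤ/97ℤ has a preimage.
So ψ is bijective.
Since ψ is bijective, we compute ψ⁻¹(6): solve 24x + 75 ≡ 6 (mod 97), i.e. 24x ≡ 28 (mod 97).
Multiplying by 24⁻¹ = 93 gives x ≡ 93·28 = 2604 = 26·97 + 82 ≡ 82 (mod 97).
Check: ψ(82) = 24·82 + 75 = 2043 = 21·97 + 6 ≡ 6 (mod 97).

82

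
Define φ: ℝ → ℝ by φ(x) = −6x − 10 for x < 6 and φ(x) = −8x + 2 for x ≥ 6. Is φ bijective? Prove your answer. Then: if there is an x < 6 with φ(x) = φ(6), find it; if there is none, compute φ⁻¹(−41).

Both pieces are strictly decreasing (slopes −6 and −8), so each is injective on its own interval.
The left piece maps (−∞, 6) onto (−46, ∞); the right piece maps [6, ∞) onto (−∞, −46].
Since −46 = −46, the images partition ℝ: φ is injective and surjective, hence bijective.
Because the two images are disjoint, no x < 6 has φ(x) = φ(6), so we compute φ⁻¹(−41): −41 lies in (−46, ∞), so solve −6x − 10 = −41: x = (−41 + 10)/(−6) = 31/6.

31/6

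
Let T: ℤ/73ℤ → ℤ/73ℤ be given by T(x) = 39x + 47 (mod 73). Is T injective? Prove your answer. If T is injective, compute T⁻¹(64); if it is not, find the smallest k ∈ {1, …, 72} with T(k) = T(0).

36

Suppose T(u) = T(v) in ℤ/73ℤ. Then 39u + 47 ≡ 39v + 47 (mod 73), hence 39(u − v) ≡ 0 (mod 73).
Since gcd(39, 73) = 1, 39 is invertible modulo 73, therefore u − v ≡ 0 (mod 73), i.e. u = v.
Thus T is injective.
We now compute 39⁻¹ mod 73 explicitly. Euclid's algorithm: 73 = 1·39 + 34, 39 = 1·34 + 5, 34 = 6·5 + 4, 5 = 1·4 + 1; back-substituting gives 1 = 15·39 − 8·73, so 39⁻¹ ≡ 15 (mod 73).
Since T is injective, we find T⁻¹(64): we need 39x ≡ 64 − 47 ≡ 17 (mod 73). Using 39⁻¹ = 15: x ≡ 15·17 = 255 = 3·73 + 36, so x = 36.
Check: T(36) = 39·36 + 47 = 1451 = 19·73 + 64 ≡ 64 (mod 73).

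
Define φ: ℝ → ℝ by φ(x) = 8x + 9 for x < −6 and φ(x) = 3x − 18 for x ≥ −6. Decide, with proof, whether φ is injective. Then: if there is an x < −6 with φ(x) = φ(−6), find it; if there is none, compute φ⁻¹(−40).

-49/8

Both pieces are strictly increasing (slopes 8 and 3), so each is injective on its own interval.
The left piece maps (−∞, −6) onto (−∞, −39); the right piece maps [−6, ∞) onto [−36, ∞).
These images are disjoint, so no value is attained by both pieces. Hence φ is injective.
Because the two images are disjoint, no x < −6 has φ(x) = φ(−6), so we compute φ⁻¹(−40): −40 lies in (−∞, −39), so solve 8x + 9 = −40: x = (−40 − 9)/8 = −49/8.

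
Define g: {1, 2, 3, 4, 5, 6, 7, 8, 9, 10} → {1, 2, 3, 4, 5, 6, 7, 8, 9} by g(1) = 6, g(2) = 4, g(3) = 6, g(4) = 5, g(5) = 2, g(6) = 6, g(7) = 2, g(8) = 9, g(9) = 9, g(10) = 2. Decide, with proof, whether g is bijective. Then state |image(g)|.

g(1) = 6 = g(3) with 1 ≠ 3, so g is not injective, hence not bijective.
The image of g is {2, 4, 5, 6, 9}, which has 5 elements.

5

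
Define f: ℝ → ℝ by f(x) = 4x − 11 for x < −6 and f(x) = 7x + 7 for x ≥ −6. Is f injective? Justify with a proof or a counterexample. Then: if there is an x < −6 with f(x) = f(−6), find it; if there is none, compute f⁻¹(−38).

Both pieces are strictly increasing (slopes 4 and 7), so each is injective on its own interval.
The left piece maps (−∞, −6) onto (−∞, −35); the right piece maps [−6, ∞) onto [−35, ∞).
These images are disjoint, so no value is attained by both pieces. Thus f is injective.
Because the two images are disjoint, no x < −6 has f(x) = f(−6), so we compute f⁻¹(−38): −38 lies in (−∞, −35), so solve 4x − 11 = −38: x = (−38 + 11)/4 = −27/4.

-27/4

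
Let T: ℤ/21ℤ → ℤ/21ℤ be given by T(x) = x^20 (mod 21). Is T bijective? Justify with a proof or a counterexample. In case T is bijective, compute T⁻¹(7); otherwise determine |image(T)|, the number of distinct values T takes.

T(2): Repeated squaring mod 21: 2^1 ≡ 2, 2^2 ≡ 2² = 4, 2^4 ≡ 4² = 16, 2^8 ≡ 16² = 256 ≡ 4, 2^16 ≡ 4² = 16. Since 20 = 16 + 4, 2^20 ≡ 16·16: 16·16 = 256 ≡ 4. So 2^20 ≡ 4 (mod 21).
T(5): Repeated squaring mod 21: 5^1 ≡ 5, 5^2 ≡ 5² = 25 ≡ 4, 5^4 ≡ 4² = 16, 5^8 ≡ 16² = 256 ≡ 4, 5^16 ≡ 4² = 16. Since 20 = 16 + 4, 5^20 ≡ 16·16: 16·16 = 256 ≡ 4. So 5^20 ≡ 4 (mod 21).
So T(2) = T(5) = 4 while 2 ≠ 5, thus T is not injective, hence not bijective.
Since T is not bijective, we determine |image(T)|. Computing x^20 mod 21 for each x (by repeated squaring, reducing mod 21 at every step), the values T(0), T(1), …, T(20) are: 0, 1, 4, 9, 16, 4, 15, 7, 1, 18, 16, 16, 18, 1, 7, 15, 4, 16, 9, 4, 1.
The distinct values are {0, 1, 4, 7, 9, 15, 16, 18}; there are 8 of them.

8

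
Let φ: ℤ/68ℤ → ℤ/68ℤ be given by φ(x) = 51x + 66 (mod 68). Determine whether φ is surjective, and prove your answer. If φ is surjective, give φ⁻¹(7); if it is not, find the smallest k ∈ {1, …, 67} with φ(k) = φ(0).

Recall: φ is surjective if every y in the codomain equals φ(x) for some x in the domain.
Since gcd(51, 68) = 17, we have 51x ≡ 0 (mod 17) for all x, so φ(x) ≡ 15 (mod 17).
But 0 ≢ 15 (mod 17), so 0 ∈ ℤ/68ℤ has no preimage. So φ is not surjective.
Since φ is not surjective, we find the least positive k with φ(k) = φ(0): this means 51k ≡ 0 (mod 68), i.e. 68 ∣ 51k. Since gcd(51, 68) = 17, dividing through by 17 this holds exactly when 4 ∣ 3k, and as gcd(3, 4) = 1, exactly when 4 ∣ k.
The smallest positive such k is 4.

4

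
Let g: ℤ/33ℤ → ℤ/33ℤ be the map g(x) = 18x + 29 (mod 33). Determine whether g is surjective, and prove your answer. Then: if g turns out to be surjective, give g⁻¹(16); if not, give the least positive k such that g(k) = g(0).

By definition, g is surjective if every y in the codomain equals g(x) for some x in the domain.
Since gcd(18, 33) = 3, we have 18x ≡ 0 (mod 3) for all x, so g(x) ≡ 2 (mod 3).
But 0 ≢ 2 (mod 3), so 0 ∈ ℤ/33ℤ has no preimage. So g is not surjective.
Since g is not surjective, we find the least positive k with g(k) = g(0): this means 18k ≡ 0 (mod 33), i.e. 33 ∣ 18k. Since gcd(18, 33) = 3, dividing through by 3 this holds exactly when 11 ∣ 6k, and as gcd(6, 11) = 1, exactly when 11 ∣ k.
The smallest positive such k is 11.

11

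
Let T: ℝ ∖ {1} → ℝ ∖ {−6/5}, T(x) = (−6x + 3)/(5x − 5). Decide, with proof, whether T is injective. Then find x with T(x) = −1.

Suppose T(s) = T(t). Cross-multiplying: (−6s + 3)(5t − 5) = (−6t + 3)(5s − 5).
Expanding both sides and cancelling the symmetric terms leaves 15·(s − t) = 0. Since 15 ≠ 0, s = t. So T is injective.
Solving T(x) = −1: cross-multiplying gives −6x + 3 = −1(5x − 5), which rearranges to −1x = 2, so x = −2.

-2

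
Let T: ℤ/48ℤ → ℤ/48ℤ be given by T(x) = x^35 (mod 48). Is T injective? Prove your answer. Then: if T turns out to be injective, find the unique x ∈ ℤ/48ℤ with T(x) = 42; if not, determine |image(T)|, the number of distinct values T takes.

T(0) = 0^35 = 0.
T(6): Repeated squaring mod 48: 6^1 ≡ 6, 6^2 ≡ 6² = 36, 6^4 ≡ 36² = 1296 ≡ 0, 6^8 ≡ 0² = 0, 6^16 ≡ 0² = 0, 6^32 ≡ 0² = 0. Since 35 = 32 + 2 + 1, 6^35 ≡ 0·36·6: 0·36 = 0, then 0·6 = 0. So 6^35 ≡ 0 (mod 48).
So T(0) = T(6) = 0 while 0 ≠ 6, thus T is not injective.
Since T is not injective, we determine |image(T)|. Computing x^35 mod 48 for each x (by repeated squaring, reducing mod 48 at every step), the values T(0), T(1), …, T(47) are: 0, 1, 32, 27, 16, 29, 0, 7, 32, 9, 16, 35, 0, 37, 32, 15, 16, 17, 0, 43, 32, 45, 16, 23, 0, 25, 32, 3, 16, 5, 0, 31, 32, 33, 16, 11, 0, 13, 32, 39, 16, 41, 0, 19, 32, 21, 16, 47.
The distinct values are {0, 1, 3, 5, 7, 9, 11, 13, 15, 16, 17, 19, 21, 23, 25, 27, 29, 31, 32, 33, 35, 37, 39, 41, 43, 45, 47}; there are 27 of them.

27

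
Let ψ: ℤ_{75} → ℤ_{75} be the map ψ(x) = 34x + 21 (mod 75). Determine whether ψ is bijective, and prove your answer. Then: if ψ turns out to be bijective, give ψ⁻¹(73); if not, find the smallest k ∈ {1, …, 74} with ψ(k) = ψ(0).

Suppose ψ(s) = ψ(t) in ℤ_{75}. Then 34s + 21 ≡ 34t + 21 (mod 75), so 34(s − t) ≡ 0 (mod 75).
Since gcd(34, 75) = 1, 34 is invertible modulo 75, therefore s − t ≡ 0 (mod 75), i.e. s = t.
We now compute 34⁻¹ mod 75 explicitly. Euclid's algorithm: 75 = 2·34 + 7, 34 = 4·7 + 6, 7 = 1·6 + 1; back-substituting gives 1 = 64·34 − 29·75, so 34⁻¹ ≡ 64 (mod 75).
Then y ↦ 64(y − 21) is a two-sided inverse to ψ, so every y ∈ ℤ_{75} has a preimage.
So ψ is bijective.
Since ψ is bijective, we compute ψ⁻¹(73): solve 34x + 21 ≡ 73 (mod 75), i.e. 34x ≡ 52 (mod 75).
Multiplying by 34⁻¹ = 64 gives x ≡ 64·52 = 3328 = 44·75 + 28 ≡ 28 (mod 75).
Check: ψ(28) = 34·28 + 21 = 973 = 12·75 + 73 ≡ 73 (mod 75).

28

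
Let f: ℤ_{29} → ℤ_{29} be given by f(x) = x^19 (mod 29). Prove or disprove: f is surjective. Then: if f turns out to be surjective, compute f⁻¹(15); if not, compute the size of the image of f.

11

Since 29 is prime, the nonzero elements of ℤ_{29} form a cyclic group of order 28.
As gcd(19, 28) = 1, raising to the 19th power is a bijection on this group: if x_1^19 ≡ x_2^19 then (x_1x_2^{−1})^19 = 1, and the only element of order dividing gcd(19, 28) = 1 is 1, so x_1 = x_2.
With f(0) = 0 this makes f injective on all of ℤ_{29}, hence bijective (finite equal-size domain and codomain). In particular f is surjective.
Since f is surjective, we find the preimage of 15. The inverse of x ↦ x^19 on (ℤ_{29})^× is x ↦ x^3, because 19·3 = 57 = 2·28 + 1 ≡ 1 (mod 28) and x^{28} = 1 for x ≠ 0 (Fermat). So f⁻¹(15) = 15^3 mod 29.
Repeated squaring mod 29: 15^1 ≡ 15, 15^2 ≡ 15² = 225 ≡ 22. Since 3 = 2 + 1, 15^3 ≡ 22·15: 22·15 = 330 ≡ 11. So 15^3 ≡ 11 (mod 29).
Hence f⁻¹(15) = 11.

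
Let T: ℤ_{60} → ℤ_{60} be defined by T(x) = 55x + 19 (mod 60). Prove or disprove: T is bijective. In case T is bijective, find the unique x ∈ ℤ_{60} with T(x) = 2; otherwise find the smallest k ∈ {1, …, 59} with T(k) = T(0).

We have gcd(55, 60) = 5 > 1. Taking x_1 = 0 and x_2 = 12: T(0) = 19 and T(12) = 55·12 + 19 = 679 ≡ 19 (mod 60).
So T(0) = T(12) while 0 ≠ 12, so T is not injective, hence not bijective.
Since T is not bijective, we find the least positive k with T(k) = T(0): this means 55k ≡ 0 (mod 60), i.e. 60 ∣ 55k. Since gcd(55, 60) = 5, dividing through by 5 this holds exactly when 12 ∣ 11k, and as gcd(11, 12) = 1, exactly when 12 ∣ k.
The smallest positive such k is 12.

12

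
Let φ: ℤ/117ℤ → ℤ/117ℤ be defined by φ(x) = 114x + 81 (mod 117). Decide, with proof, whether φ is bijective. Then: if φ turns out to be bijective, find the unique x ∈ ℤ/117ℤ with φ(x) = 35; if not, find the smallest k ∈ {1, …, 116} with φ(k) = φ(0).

39

Recall: injectivity means: for all u, v in the domain, φ(u) = φ(v) implies u = v.
We have gcd(114, 117) = 3 > 1. Taking u = 0 and v = 39: φ(0) = 81 and φ(39) = 114·39 + 81 = 4527 ≡ 81 (mod 117).
So φ(0) = φ(39) while 0 ≠ 39, thus φ is not injective, hence not bijective.
Since φ is not bijective, we find the least positive k with φ(k) = φ(0): this means 114k ≡ 0 (mod 117), i.e. 117 ∣ 114k. Since gcd(114, 117) = 3, dividing through by 3 this holds exactly when 39 ∣ 38k, and as gcd(38, 39) = 1, exactly when 39 ∣ k.
The smallest positive such k is 39.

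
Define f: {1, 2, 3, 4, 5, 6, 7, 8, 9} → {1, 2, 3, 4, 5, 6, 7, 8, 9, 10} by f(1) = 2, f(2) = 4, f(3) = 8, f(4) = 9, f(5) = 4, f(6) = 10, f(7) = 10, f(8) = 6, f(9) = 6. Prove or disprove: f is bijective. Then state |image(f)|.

6

f(2) = 4 = f(5) with 2 ≠ 5, so f is not injective, hence not bijective.
The image of f is {2, 4, 6, 8, 9, 10}, which has 6 elements.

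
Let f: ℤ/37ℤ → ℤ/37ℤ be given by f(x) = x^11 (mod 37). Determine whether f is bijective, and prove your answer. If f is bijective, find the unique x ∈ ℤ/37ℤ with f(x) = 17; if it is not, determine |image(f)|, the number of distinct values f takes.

Since 37 is prime, the nonzero elements of ℤ/37ℤ form a cyclic group of order 36.
As gcd(11, 36) = 1, raising to the 11th power is a bijection on this group: if a^11 ≡ b^11 then (ab^{−1})^11 = 1, and the only element of order dividing gcd(11, 36) = 1 is 1, so a = b.
With f(0) = 0 this makes f injective on all of ℤ/37ℤ, hence bijective (finite equal-size domain and codomain). In particular f is bijective.
Since f is bijective, we find the preimage of 17. The inverse of x ↦ x^11 on (ℤ/37ℤ)^× is x ↦ x^23, because 11·23 = 253 = 7·36 + 1 ≡ 1 (mod 36) and x^{36} = 1 for x ≠ 0 (Fermat). So f⁻¹(17) = 17^23 mod 37.
Repeated squaring mod 37: 17^1 ≡ 17, 17^2 ≡ 17² = 289 ≡ 30, 17^4 ≡ 30² = 900 ≡ 12, 17^8 ≡ 12² = 144 ≡ 33, 17^16 ≡ 33² = 1089 ≡ 16. Since 23 = 16 + 4 + 2 + 1, 17^23 ≡ 16·12·30·17: 16·12 = 192 ≡ 7, then 7·30 = 210 ≡ 25, then 25·17 = 425 ≡ 18. So 17^23 ≡ 18 (mod 37).
Hence f⁻¹(17) = 18.

18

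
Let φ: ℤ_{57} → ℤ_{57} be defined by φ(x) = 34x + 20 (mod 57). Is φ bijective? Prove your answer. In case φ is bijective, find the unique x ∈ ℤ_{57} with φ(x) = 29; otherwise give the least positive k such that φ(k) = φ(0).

Recall: φ is injective when φ(s) = φ(t) forces s = t.
Suppose φ(s) = φ(t) in ℤ_{57}. Then 34s + 20 ≡ 34t + 20 (mod 57), so 34(s − t) ≡ 0 (mod 57).
Since gcd(34, 57) = 1, 34 is invertible modulo 57, therefore s − t ≡ 0 (mod 57), i.e. s = t.
We now compute 34⁻¹ mod 57 explicitly. Euclid's algorithm: 57 = 1·34 + 23, 34 = 1·23 + 11, 23 = 2·11 + 1; back-substituting gives 1 = 52·34 − 31·57, so 34⁻¹ ≡ 52 (mod 57).
Then y ↦ 52(y − 20) is a two-sided inverse to φ, so every y ∈ ℤ_{57} has a preimage.
Therefore φ is bijective.
Since φ is bijective, we compute φ⁻¹(29): solve 34x + 20 ≡ 29 (mod 57), i.e. 34x ≡ 9 (mod 57).
Multiplying by 34⁻¹ = 52 gives x ≡ 52·9 = 468 = 8·57 + 12 ≡ 12 (mod 57).
Check: φ(12) = 34·12 + 20 = 428 = 7·57 + 29 ≡ 29 (mod 57).

12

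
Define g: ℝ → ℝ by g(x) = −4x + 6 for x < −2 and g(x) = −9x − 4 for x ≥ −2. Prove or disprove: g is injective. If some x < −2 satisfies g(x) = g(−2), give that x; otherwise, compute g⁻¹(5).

-1

Both pieces are strictly decreasing (slopes −4 and −9), so each is injective on its own interval.
The left piece maps (−∞, −2) onto (14, ∞); the right piece maps [−2, ∞) onto (−∞, 14].
These images are disjoint, so no value is attained by both pieces. Thus g is injective.
Because the two images are disjoint, no x < −2 has g(x) = g(−2), so we compute g⁻¹(5): 5 lies in (−∞, 14], so solve −9x − 4 = 5: x = (5 + 4)/(−9) = −1.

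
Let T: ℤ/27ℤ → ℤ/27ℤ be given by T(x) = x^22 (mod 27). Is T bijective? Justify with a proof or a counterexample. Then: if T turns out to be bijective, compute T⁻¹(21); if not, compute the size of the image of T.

T(0) = 0^22 = 0.
T(3): Repeated squaring mod 27: 3^1 ≡ 3, 3^2 ≡ 3² = 9, 3^4 ≡ 9² = 81 ≡ 0, 3^8 ≡ 0² = 0, 3^16 ≡ 0² = 0. Since 22 = 16 + 4 + 2, 3^22 ≡ 0·0·9: 0·0 = 0, then 0·9 = 0. So 3^22 ≡ 0 (mod 27).
So T(0) = T(3) = 0 while 0 ≠ 3, thus T is not injective, hence not bijective.
Since T is not bijective, we determine |image(T)|. Computing x^22 mod 27 for each x (by repeated squaring, reducing mod 27 at every step), the values T(0), T(1), …, T(26) are: 0, 1, 16, 0, 13, 4, 0, 25, 19, 0, 10, 7, 0, 22, 22, 0, 7, 10, 0, 19, 25, 0, 4, 13, 0, 16, 1.
The distinct values are {0, 1, 4, 7, 10, 13, 16, 19, 22, 25}; there are 10 of them.

10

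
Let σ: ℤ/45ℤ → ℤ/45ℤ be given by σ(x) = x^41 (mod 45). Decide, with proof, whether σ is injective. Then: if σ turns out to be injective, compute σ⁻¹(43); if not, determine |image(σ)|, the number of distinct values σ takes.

35

σ(0) = 0^41 = 0.
σ(15): Repeated squaring mod 45: 15^1 ≡ 15, 15^2 ≡ 15² = 225 ≡ 0, 15^4 ≡ 0² = 0, 15^8 ≡ 0² = 0, 15^16 ≡ 0² = 0, 15^32 ≡ 0² = 0. Since 41 = 32 + 8 + 1, 15^41 ≡ 0·0·15: 0·0 = 0, then 0·15 = 0. So 15^41 ≡ 0 (mod 45).
So σ(0) = σ(15) = 0 while 0 ≠ 15, therefore σ is not injective.
Since σ is not injective, we determine |image(σ)|. Computing x^41 mod 45 for each x (by repeated squaring, reducing mod 45 at every step), the values σ(0), σ(1), …, σ(44) are: 0, 1, 32, 18, 34, 20, 36, 22, 8, 9, 10, 41, 27, 43, 29, 0, 31, 17, 18, 19, 5, 36, 7, 38, 9, 40, 26, 27, 28, 14, 0, 16, 2, 18, 4, 35, 36, 37, 23, 9, 25, 11, 27, 13, 44.
The distinct values are {0, 1, 2, 4, 5, 7, 8, 9, 10, 11, 13, 14, 16, 17, 18, 19, 20, 22, 23, 25, 26, 27, 28, 29, 31, 32, 34, 35, 36, 37, 38, 40, 41, 43, 44}; there are 35 of them.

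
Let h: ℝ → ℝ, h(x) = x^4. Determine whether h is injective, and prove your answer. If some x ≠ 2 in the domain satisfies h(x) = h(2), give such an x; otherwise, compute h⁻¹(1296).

h(2) = 16 = (−2)^4 = h(−2) (since 4 is even), with 2 ≠ −2. So h is not injective.
For the follow-up, such an x exists: taking x = −2 ∈ ℝ gives h(−2) = 16 = h(2) with −2 ≠ 2.

-2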